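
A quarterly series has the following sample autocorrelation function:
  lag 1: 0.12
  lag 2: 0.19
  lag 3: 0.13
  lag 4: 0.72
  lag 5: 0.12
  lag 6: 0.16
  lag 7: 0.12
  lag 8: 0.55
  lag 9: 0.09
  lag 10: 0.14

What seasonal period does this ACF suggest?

The largest autocorrelation is r_4 = 0.72, with a weaker echo at lag 8 (0.55); the remaining lags stay at or below 0.19.
The dominant spike at lag 4 indicates a seasonal period of 4.

4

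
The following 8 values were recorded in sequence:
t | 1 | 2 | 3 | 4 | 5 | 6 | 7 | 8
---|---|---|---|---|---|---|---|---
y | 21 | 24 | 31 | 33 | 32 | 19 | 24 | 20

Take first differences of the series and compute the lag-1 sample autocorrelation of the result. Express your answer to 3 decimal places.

First differences Δy: 3, 7, 2, -1, -13, 5, -4
Mean of differences = -0.1429
Numerator Σ(Δy_t−Δȳ)(Δy_{t+1}−Δȳ) = -39.0204
Denominator Σ(Δy_t−Δȳ)² = 272.8571
r_1(Δy) = -39.0204 / 272.8571 = -0.143

-0.143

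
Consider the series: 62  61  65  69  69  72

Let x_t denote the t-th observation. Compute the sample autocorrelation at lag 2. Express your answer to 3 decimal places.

0.033

Mean x̄ = (62 + 61 + 65 + 69 + 69 + 72)/6 = 66.3333
Deviations from mean: -4.3333, -5.3333, -1.3333, 2.6667, 2.6667, 5.6667
Numerator Σ_{t=1}^{4}(x_t−x̄)(x_{t+2}−x̄) = 3.1111
Denominator Σ(x_t−x̄)² = 95.3333
r_2 = 3.1111 / 95.3333 = 0.033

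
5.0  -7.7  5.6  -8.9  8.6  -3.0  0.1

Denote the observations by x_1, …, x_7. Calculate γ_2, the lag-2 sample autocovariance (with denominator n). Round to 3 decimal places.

24.639

Mean x̄ = (5.0 − 7.7 + 5.6 − 8.9 + 8.6 − 3.0 + 0.1)/7 = -0.0429
Σ_{t=1}^{5}(x_t−x̄)(x_{t+2}−x̄) = 172.4735
γ_2 = 172.4735 / 7 = 24.639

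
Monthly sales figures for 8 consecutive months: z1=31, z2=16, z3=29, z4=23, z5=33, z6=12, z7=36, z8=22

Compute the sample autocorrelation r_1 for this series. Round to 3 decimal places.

Mean z̄ = (31 + 16 + 29 + 23 + 33 + 12 + 36 + 22)/8 = 25.2500
Deviations from mean: 5.7500, -9.2500, 3.7500, -2.2500, 7.7500, -13.2500, 10.7500, -3.2500
Σ(z_t−z̄)(z_{t+1}−z̄) = (-53.1875) + (-34.6875) + (-8.4375) + (-17.4375) + (-102.6875) + (-142.4375) + (-34.9375) = -393.8125
Denominator Σ(z_t−z̄)² = 499.5000
r_1 = -393.8125 / 499.5000 = -0.788

-0.788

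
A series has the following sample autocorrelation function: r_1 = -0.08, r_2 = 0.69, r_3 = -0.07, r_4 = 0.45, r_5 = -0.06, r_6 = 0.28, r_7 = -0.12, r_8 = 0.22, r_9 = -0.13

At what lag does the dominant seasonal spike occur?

2

The largest autocorrelation is r_2 = 0.69, with weaker echoes at lags 4 (0.45), 6 (0.28) and 8 (0.22); the remaining lags stay at or below -0.06.
The dominant spike at lag 2 indicates a seasonal period of 2.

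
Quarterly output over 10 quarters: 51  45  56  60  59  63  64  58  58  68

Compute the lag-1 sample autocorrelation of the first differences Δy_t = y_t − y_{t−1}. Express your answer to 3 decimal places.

First differences Δy: -6, 11, 4, -1, 4, 1, -6, 0, 10
Mean of differences = 1.8889
Numerator Σ(Δy_t−Δȳ)(Δy_{t+1}−Δȳ) = -60.1235
Denominator Σ(Δy_t−Δȳ)² = 294.8889
r_1(Δy) = -60.1235 / 294.8889 = -0.204

-0.204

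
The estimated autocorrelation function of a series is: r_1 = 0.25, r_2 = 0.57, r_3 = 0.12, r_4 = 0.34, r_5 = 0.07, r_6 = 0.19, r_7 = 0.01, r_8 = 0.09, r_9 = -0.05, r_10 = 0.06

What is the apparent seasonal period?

The largest autocorrelation is r_2 = 0.57, with a weaker echo at lag 4 (0.34); the remaining lags stay at or below 0.25.
The dominant spike at lag 2 indicates a seasonal period of 2.

2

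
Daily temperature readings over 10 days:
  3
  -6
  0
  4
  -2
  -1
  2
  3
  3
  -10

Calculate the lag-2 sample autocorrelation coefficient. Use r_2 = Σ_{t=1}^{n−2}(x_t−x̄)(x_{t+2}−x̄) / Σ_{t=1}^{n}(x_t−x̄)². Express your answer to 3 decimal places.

-0.305

Mean x̄ = (3 − 6 + 0 + 4 − 2 − 1 + 2 + 3 + 3 − 10)/10 = -0.4000
Numerator Σ_{t=1}^{8}(x_t−x̄)(x_{t+2}−x̄) = -56.9200
Denominator Σ(x_t−x̄)² = 186.4000
r_2 = -56.9200 / 186.4000 = -0.305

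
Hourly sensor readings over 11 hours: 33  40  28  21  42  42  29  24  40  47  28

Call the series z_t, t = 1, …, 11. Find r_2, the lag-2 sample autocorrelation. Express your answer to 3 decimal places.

-0.734

Mean z̄ = (33 + 40 + 28 + 21 + 42 + 42 + 29 + 24 + 40 + 47 + 28)/11 = 34.0000
Numerator Σ_{t=1}^{9}(z_t−z̄)(z_{t+2}−z̄) = -540.0000
Denominator Σ(z_t−z̄)² = 736.0000
r_2 = -540.0000 / 736.0000 = -0.734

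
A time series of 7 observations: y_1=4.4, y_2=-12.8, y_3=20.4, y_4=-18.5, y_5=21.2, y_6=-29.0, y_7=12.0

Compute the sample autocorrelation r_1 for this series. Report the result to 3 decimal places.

-0.866

Mean ȳ = (4.4 − 12.8 + 20.4 − 18.5 + 21.2 − 29.0 + 12.0)/7 = -0.3286
Deviations from mean: 4.7286, -12.4714, 20.7286, -18.1714, 21.5286, -28.6714, 12.3286
Σ(y_t−ȳ)(y_{t+1}−ȳ) = (-58.9720) + (-258.5149) + (-376.6678) + (-391.2049) + (-617.2549) + (-353.4778) = -2056.0922
Denominator Σ(y_t−ȳ)² = 2375.2943
r_1 = -2056.0922 / 2375.2943 = -0.866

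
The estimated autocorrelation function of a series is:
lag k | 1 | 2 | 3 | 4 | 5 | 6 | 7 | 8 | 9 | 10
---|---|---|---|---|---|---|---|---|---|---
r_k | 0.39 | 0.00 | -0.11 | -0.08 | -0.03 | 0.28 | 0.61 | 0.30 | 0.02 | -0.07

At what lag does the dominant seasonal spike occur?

7

The largest autocorrelation is r_7 = 0.61; the remaining lags stay at or below 0.39. The elevated value at lag 1 (0.39), dropping to 0.00 at lag 2, reflects decaying short-term dependence rather than seasonality.
The dominant spike at lag 7 indicates a seasonal period of 7.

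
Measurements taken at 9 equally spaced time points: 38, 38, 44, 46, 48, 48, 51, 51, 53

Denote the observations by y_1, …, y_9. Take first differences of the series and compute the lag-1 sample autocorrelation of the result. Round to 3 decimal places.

-0.412

First differences Δy: 0, 6, 2, 2, 0, 3, 0, 2
Mean of differences = 1.8750
Numerator Σ(Δy_t−Δȳ)(Δy_{t+1}−Δȳ) = -11.8906
Denominator Σ(Δy_t−Δȳ)² = 28.8750
r_1(Δy) = -11.8906 / 28.8750 = -0.412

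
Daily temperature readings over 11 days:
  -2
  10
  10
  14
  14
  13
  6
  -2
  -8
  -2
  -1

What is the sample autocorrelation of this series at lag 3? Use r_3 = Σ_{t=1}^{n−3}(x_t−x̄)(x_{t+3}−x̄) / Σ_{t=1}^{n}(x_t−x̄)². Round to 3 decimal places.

Mean x̄ = (-2 + 10 + 10 + 14 + 14 + 13 + 6 − 2 − 8 − 2 − 1)/11 = 4.7273
Numerator Σ_{t=1}^{8}(x_t−x̄)(x_{t+3}−x̄) = -95.7686
Denominator Σ(x_t−x̄)² = 628.1818
r_3 = -95.7686 / 628.1818 = -0.152

-0.152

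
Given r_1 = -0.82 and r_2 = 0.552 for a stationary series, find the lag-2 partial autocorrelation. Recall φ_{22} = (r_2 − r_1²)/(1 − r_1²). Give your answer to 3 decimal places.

φ_{22} = (r_2 − r_1²) / (1 − r_1²)
r_1² = (-0.82)² = 0.6724
Numerator = 0.552 − 0.6724 = -0.1204; denominator = 1 − 0.6724 = 0.3276
φ_{22} = -0.1204 / 0.3276 = -0.368

-0.368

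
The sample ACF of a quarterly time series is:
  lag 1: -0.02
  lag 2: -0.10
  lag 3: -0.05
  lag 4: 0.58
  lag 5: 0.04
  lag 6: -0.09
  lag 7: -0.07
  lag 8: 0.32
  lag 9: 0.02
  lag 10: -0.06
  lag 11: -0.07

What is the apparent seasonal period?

4

The largest autocorrelation is r_4 = 0.58, with a weaker echo at lag 8 (0.32); the remaining lags stay at or below 0.04.
The dominant spike at lag 4 indicates a seasonal period of 4.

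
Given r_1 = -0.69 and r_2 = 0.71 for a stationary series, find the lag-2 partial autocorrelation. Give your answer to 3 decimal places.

0.446

φ_{22} = (r_2 − r_1²) / (1 − r_1²)
r_1² = (-0.69)² = 0.4761
Numerator = 0.71 − 0.4761 = 0.2339; denominator = 1 − 0.4761 = 0.5239
φ_{22} = 0.2339 / 0.5239 = 0.446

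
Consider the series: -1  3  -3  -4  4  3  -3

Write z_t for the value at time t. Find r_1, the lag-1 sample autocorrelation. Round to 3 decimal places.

Mean z̄ = (-1 + 3 − 3 − 4 + 4 + 3 − 3)/7 = -0.1429
Deviations from mean: -0.8571, 3.1429, -2.8571, -3.8571, 4.1429, 3.1429, -2.8571
Numerator Σ_{t=1}^{6}(z_t−z̄)(z_{t+1}−z̄) = -12.5918
Denominator Σ(z_t−z̄)² = 68.8571
r_1 = -12.5918 / 68.8571 = -0.183

-0.183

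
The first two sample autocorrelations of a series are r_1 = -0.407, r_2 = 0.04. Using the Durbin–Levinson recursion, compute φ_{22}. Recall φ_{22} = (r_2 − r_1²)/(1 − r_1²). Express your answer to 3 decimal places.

φ_{22} = (r_2 − r_1²) / (1 − r_1²)
r_1² = (-0.407)² = 0.165649
Numerator = 0.04 − 0.1656 = -0.1256; denominator = 1 − 0.1656 = 0.8344
φ_{22} = -0.1256 / 0.8344 = -0.151

-0.151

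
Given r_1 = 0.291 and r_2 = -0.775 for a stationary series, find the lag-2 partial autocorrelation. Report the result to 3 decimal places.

φ_{22} = (r_2 − r_1²) / (1 − r_1²)
r_1² = (0.291)² = 0.084681
Numerator = -0.775 − 0.0847 = -0.8597; denominator = 1 − 0.0847 = 0.9153
φ_{22} = -0.8597 / 0.9153 = -0.939

-0.939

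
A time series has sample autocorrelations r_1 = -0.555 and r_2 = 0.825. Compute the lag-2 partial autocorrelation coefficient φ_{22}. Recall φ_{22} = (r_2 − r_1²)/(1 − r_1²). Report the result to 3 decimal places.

0.747

φ_{22} = (r_2 − r_1²) / (1 − r_1²)
r_1² = (-0.555)² = 0.308025
Numerator = 0.825 − 0.3080 = 0.5170; denominator = 1 − 0.3080 = 0.6920
φ_{22} = 0.5170 / 0.6920 = 0.747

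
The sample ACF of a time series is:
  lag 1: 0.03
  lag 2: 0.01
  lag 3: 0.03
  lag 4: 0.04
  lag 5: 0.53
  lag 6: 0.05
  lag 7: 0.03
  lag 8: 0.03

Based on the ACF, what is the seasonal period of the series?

5

The largest autocorrelation is r_5 = 0.53; the remaining lags stay at or below 0.05.
The dominant spike at lag 5 indicates a seasonal period of 5.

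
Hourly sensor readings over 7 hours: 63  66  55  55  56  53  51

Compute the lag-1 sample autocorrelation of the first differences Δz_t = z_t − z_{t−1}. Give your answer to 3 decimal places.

First differences Δz: 3, -11, 0, 1, -3, -2
Mean of differences = -2.0000
Numerator Σ(Δz_t−Δz̄)(Δz_{t+1}−Δz̄) = -60.0000
Denominator Σ(Δz_t−Δz̄)² = 120.0000
r_1(Δz) = -60.0000 / 120.0000 = -0.500

-0.500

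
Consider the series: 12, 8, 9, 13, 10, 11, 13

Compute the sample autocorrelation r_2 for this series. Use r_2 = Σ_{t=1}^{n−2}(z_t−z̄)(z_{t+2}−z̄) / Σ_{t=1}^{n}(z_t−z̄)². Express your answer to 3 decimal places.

Mean z̄ = (12 + 8 + 9 + 13 + 10 + 11 + 13)/7 = 10.8571
Numerator Σ_{t=1}^{5}(z_t−z̄)(z_{t+2}−z̄) = -8.1837
Denominator Σ(z_t−z̄)² = 22.8571
r_2 = -8.1837 / 22.8571 = -0.358

-0.358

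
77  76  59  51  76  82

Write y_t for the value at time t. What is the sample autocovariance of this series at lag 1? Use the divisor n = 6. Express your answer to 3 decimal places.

Mean ȳ = (77 + 76 + 59 + 51 + 76 + 82)/6 = 70.1667
Σ_{t=1}^{5}(y_t−ȳ)(y_{t+1}−ȳ) = 145.9722
γ_1 = 145.9722 / 6 = 24.329

24.329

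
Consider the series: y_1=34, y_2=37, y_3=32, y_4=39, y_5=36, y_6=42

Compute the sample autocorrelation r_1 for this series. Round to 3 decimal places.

Mean ȳ = (34 + 37 + 32 + 39 + 36 + 42)/6 = 36.6667
Σ(y_t−ȳ)(y_{t+1}−ȳ) = (-0.8889) + (-1.5556) + (-10.8889) + (-1.5556) + (-3.5556) = -18.4444
Denominator Σ(y_t−ȳ)² = 63.3333
r_1 = -18.4444 / 63.3333 = -0.291

-0.291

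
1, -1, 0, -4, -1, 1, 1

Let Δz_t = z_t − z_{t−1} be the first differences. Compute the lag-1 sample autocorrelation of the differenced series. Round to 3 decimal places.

-0.353

First differences Δz: -2, 1, -4, 3, 2, 0
Mean of differences = 0.0000
Numerator Σ(Δz_t−Δz̄)(Δz_{t+1}−Δz̄) = -12.0000
Denominator Σ(Δz_t−Δz̄)² = 34.0000
r_1(Δz) = -12.0000 / 34.0000 = -0.353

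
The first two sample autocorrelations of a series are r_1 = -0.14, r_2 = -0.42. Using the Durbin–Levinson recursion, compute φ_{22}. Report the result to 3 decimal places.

-0.448

φ_{22} = (r_2 − r_1²) / (1 − r_1²)
r_1² = (-0.14)² = 0.0196
Numerator = -0.42 − 0.0196 = -0.4396; denominator = 1 − 0.0196 = 0.9804
φ_{22} = -0.4396 / 0.9804 = -0.448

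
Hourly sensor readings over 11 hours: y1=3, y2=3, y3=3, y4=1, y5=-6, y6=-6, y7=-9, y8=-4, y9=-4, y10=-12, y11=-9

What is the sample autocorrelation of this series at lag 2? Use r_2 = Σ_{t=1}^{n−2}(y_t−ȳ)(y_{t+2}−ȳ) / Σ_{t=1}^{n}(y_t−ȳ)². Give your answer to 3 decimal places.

0.235

Mean ȳ = (3 + 3 + 3 + 1 − 6 − 6 − 9 − 4 − 4 − 12 − 9)/11 = -3.6364
Numerator Σ_{t=1}^{9}(y_t−ȳ)(y_{t+2}−ȳ) = 68.6446
Denominator Σ(y_t−ȳ)² = 292.5455
r_2 = 68.6446 / 292.5455 = 0.235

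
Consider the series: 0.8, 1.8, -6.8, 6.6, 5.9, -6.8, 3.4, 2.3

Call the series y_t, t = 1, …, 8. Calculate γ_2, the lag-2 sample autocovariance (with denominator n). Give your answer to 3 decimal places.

-9.346

Mean ȳ = (0.8 + 1.8 − 6.8 + 6.6 + 5.9 − 6.8 + 3.4 + 2.3)/8 = 0.9000
Deviations: -0.1000, 0.9000, -7.7000, 5.7000, 5.0000, -7.7000, 2.5000, 1.4000
Σ_{t=1}^{6}(y_t−ȳ)(y_{t+2}−ȳ) = -74.7700
γ_2 = -74.7700 / 8 = -9.346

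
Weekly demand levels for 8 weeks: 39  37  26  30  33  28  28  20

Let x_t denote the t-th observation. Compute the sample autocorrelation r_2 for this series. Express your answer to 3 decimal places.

Mean x̄ = (39 + 37 + 26 + 30 + 33 + 28 + 28 + 20)/8 = 30.1250
Numerator Σ_{t=1}^{6}(x_t−x̄)(x_{t+2}−x̄) = -33.6563
Denominator Σ(x_t−x̄)² = 262.8750
r_2 = -33.6563 / 262.8750 = -0.128

-0.128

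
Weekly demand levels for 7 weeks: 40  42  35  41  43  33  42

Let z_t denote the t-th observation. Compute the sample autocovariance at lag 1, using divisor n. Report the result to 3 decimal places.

Mean z̄ = (40 + 42 + 35 + 41 + 43 + 33 + 42)/7 = 39.4286
Σ_{t=1}^{6}(z_t−z̄)(z_{t+1}−z̄) = -50.7551
γ_1 = -50.7551 / 7 = -7.251

-7.251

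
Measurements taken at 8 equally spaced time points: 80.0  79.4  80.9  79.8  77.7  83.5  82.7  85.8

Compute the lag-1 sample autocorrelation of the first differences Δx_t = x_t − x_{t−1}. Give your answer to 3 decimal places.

-0.485

First differences Δx: -0.6, 1.5, -1.1, -2.1, 5.8, -0.8, 3.1
Mean of differences = 0.8286
Numerator Σ(Δx_t−Δx̄)(Δx_{t+1}−Δx̄) = -22.9608
Denominator Σ(Δx_t−Δx̄)² = 47.3143
r_1(Δx) = -22.9608 / 47.3143 = -0.485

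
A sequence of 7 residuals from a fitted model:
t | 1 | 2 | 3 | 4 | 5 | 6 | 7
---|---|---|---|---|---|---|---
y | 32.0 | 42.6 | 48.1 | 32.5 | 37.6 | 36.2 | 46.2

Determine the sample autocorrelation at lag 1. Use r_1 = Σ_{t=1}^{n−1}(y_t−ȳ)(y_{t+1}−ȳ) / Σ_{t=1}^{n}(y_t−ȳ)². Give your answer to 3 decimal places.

Mean ȳ = (32.0 + 42.6 + 48.1 + 32.5 + 37.6 + 36.2 + 46.2)/7 = 39.3143
Numerator Σ_{t=1}^{6}(y_t−ȳ)(y_{t+1}−ȳ) = -59.4573
Denominator Σ(y_t−ȳ)² = 247.9686
r_1 = -59.4573 / 247.9686 = -0.240

-0.240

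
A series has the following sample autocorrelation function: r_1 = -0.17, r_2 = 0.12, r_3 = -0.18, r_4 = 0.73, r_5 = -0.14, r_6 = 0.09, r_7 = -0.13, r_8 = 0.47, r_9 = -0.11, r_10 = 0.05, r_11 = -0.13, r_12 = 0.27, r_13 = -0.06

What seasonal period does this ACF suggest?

4

The largest autocorrelation is r_4 = 0.73, with weaker echoes at lags 8 (0.47) and 12 (0.27); the remaining lags stay at or below 0.12.
The dominant spike at lag 4 indicates a seasonal period of 4.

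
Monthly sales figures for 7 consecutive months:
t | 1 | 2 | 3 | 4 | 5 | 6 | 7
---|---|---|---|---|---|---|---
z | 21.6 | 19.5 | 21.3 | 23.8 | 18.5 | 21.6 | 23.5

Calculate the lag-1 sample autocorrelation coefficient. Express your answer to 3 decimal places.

-0.339

Mean z̄ = (21.6 + 19.5 + 21.3 + 23.8 + 18.5 + 21.6 + 23.5)/7 = 21.4000
Deviations from mean: 0.2000, -1.9000, -0.1000, 2.4000, -2.9000, 0.2000, 2.1000
Σ(z_t−z̄)(z_{t+1}−z̄) = (-0.3800) + (0.1900) + (-0.2400) + (-6.9600) + (-0.5800) + (0.4200) = -7.5500
Denominator Σ(z_t−z̄)² = 22.2800
r_1 = -7.5500 / 22.2800 = -0.339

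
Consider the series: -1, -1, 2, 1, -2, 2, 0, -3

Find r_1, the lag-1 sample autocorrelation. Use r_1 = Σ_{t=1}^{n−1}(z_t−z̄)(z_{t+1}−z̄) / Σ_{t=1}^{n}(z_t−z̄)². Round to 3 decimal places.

-0.194

Mean z̄ = (-1 − 1 + 2 + 1 − 2 + 2 + 0 − 3)/8 = -0.2500
Deviations from mean: -0.7500, -0.7500, 2.2500, 1.2500, -1.7500, 2.2500, 0.2500, -2.7500
Σ(z_t−z̄)(z_{t+1}−z̄) = (0.5625) + (-1.6875) + (2.8125) + (-2.1875) + (-3.9375) + (0.5625) + (-0.6875) = -4.5625
Denominator Σ(z_t−z̄)² = 23.5000
r_1 = -4.5625 / 23.5000 = -0.194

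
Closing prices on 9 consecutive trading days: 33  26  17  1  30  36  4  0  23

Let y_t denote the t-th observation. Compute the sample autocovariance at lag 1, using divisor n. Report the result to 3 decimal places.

Mean ȳ = (33 + 26 + 17 + 1 + 30 + 36 + 4 + 0 + 23)/9 = 18.8889
Σ_{t=1}^{8}(y_t−ȳ)(y_{t+1}−ȳ) = 60.8765
γ_1 = 60.8765 / 9 = 6.764

6.764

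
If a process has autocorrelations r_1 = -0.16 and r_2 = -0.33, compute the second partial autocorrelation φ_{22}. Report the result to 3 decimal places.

-0.365

φ_{22} = (r_2 − r_1²) / (1 − r_1²)
r_1² = (-0.16)² = 0.0256
Numerator = -0.33 − 0.0256 = -0.3556; denominator = 1 − 0.0256 = 0.9744
φ_{22} = -0.3556 / 0.9744 = -0.365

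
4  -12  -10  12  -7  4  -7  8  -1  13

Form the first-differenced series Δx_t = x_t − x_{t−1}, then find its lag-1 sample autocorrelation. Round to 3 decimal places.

First differences Δx: -16, 2, 22, -19, 11, -11, 15, -9, 14
Mean of differences = 1.0000
Numerator Σ(Δx_t−Δx̄)(Δx_{t+1}−Δx̄) = -1174.0000
Denominator Σ(Δx_t−Δx̄)² = 1840.0000
r_1(Δx) = -1174.0000 / 1840.0000 = -0.638

-0.638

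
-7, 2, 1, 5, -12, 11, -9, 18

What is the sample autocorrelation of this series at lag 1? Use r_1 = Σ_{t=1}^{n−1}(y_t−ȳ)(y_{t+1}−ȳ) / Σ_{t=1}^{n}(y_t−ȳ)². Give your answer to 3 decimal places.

Mean ȳ = (-7 + 2 + 1 + 5 − 12 + 11 − 9 + 18)/8 = 1.1250
Deviations from mean: -8.1250, 0.8750, -0.1250, 3.8750, -13.1250, 9.8750, -10.1250, 16.8750
Σ(y_t−ȳ)(y_{t+1}−ȳ) = (-7.1094) + (-0.1094) + (-0.4844) + (-50.8594) + (-129.6094) + (-99.9844) + (-170.8594) = -459.0156
Denominator Σ(y_t−ȳ)² = 738.8750
r_1 = -459.0156 / 738.8750 = -0.621

-0.621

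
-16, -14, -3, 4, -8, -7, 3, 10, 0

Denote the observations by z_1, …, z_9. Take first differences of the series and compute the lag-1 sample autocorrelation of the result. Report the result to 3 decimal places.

First differences Δz: 2, 11, 7, -12, 1, 10, 7, -10
Mean of differences = 2.0000
Numerator Σ(Δz_t−Δz̄)(Δz_{t+1}−Δz̄) = -39.0000
Denominator Σ(Δz_t−Δz̄)² = 536.0000
r_1(Δz) = -39.0000 / 536.0000 = -0.073

-0.073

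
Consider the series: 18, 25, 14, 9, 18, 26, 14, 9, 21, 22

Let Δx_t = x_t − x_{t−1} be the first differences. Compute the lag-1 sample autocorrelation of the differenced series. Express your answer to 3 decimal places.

-0.119

First differences Δx: 7, -11, -5, 9, 8, -12, -5, 12, 1
Mean of differences = 0.4444
Numerator Σ(Δx_t−Δx̄)(Δx_{t+1}−Δx̄) = -77.4198
Denominator Σ(Δx_t−Δx̄)² = 652.2222
r_1(Δx) = -77.4198 / 652.2222 = -0.119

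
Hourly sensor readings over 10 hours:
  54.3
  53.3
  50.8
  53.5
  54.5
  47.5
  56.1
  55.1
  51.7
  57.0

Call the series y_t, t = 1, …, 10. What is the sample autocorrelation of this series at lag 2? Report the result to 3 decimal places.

-0.164

Mean ȳ = (54.3 + 53.3 + 50.8 + 53.5 + 54.5 + 47.5 + 56.1 + 55.1 + 51.7 + 57.0)/10 = 53.3800
Numerator Σ_{t=1}^{8}(y_t−ȳ)(y_{t+2}−ȳ) = -11.3888
Denominator Σ(y_t−ȳ)² = 69.6360
r_2 = -11.3888 / 69.6360 = -0.164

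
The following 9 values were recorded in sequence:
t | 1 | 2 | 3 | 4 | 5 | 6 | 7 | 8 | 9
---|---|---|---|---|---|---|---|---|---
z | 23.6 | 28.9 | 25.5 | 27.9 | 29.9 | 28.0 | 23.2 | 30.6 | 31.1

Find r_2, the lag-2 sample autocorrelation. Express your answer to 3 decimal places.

Mean z̄ = (23.6 + 28.9 + 25.5 + 27.9 + 29.9 + 28.0 + 23.2 + 30.6 + 31.1)/9 = 27.6333
Numerator Σ_{t=1}^{7}(z_t−z̄)(z_{t+2}−z̄) = -20.1256
Denominator Σ(z_t−z̄)² = 68.2400
r_2 = -20.1256 / 68.2400 = -0.295

-0.295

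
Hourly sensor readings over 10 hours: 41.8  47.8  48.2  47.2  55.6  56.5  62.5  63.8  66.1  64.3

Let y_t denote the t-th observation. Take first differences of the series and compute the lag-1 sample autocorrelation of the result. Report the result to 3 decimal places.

-0.394

First differences Δy: 6.0, 0.4, -1.0, 8.4, 0.9, 6.0, 1.3, 2.3, -1.8
Mean of differences = 2.5000
Numerator Σ(Δy_t−Δȳ)(Δy_{t+1}−Δȳ) = -38.7900
Denominator Σ(Δy_t−Δȳ)² = 98.5000
r_1(Δy) = -38.7900 / 98.5000 = -0.394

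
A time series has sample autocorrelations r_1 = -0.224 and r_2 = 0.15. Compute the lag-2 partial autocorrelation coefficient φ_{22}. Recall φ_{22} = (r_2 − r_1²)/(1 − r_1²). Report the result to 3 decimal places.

φ_{22} = (r_2 − r_1²) / (1 − r_1²)
r_1² = (-0.224)² = 0.050176
Numerator = 0.15 − 0.0502 = 0.0998; denominator = 1 − 0.0502 = 0.9498
φ_{22} = 0.0998 / 0.9498 = 0.105

0.105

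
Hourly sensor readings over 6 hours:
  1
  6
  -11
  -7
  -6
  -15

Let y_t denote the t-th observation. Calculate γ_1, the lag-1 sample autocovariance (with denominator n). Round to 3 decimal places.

4.093

Mean ȳ = (1 + 6 − 11 − 7 − 6 − 15)/6 = -5.3333
Deviations: 6.3333, 11.3333, -5.6667, -1.6667, -0.6667, -9.6667
Σ_{t=1}^{5}(y_t−ȳ)(y_{t+1}−ȳ) = 24.5556
γ_1 = 24.5556 / 6 = 4.093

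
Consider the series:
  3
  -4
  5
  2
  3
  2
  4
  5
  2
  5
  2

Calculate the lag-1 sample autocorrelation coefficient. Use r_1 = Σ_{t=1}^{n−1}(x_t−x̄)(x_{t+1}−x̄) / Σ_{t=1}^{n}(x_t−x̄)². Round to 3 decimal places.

-0.344

Mean x̄ = (3 − 4 + 5 + 2 + 3 + 2 + 4 + 5 + 2 + 5 + 2)/11 = 2.6364
Numerator Σ_{t=1}^{10}(x_t−x̄)(x_{t+1}−x̄) = -22.2231
Denominator Σ(x_t−x̄)² = 64.5455
r_1 = -22.2231 / 64.5455 = -0.344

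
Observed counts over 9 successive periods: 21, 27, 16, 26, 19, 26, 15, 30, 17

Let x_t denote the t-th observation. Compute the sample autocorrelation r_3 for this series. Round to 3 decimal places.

-0.475

Mean x̄ = (21 + 27 + 16 + 26 + 19 + 26 + 15 + 30 + 17)/9 = 21.8889
Σ(x_t−x̄)(x_{t+3}−x̄) = (-3.6543) + (-14.7654) + (-24.2099) + (-28.3210) + (-23.4321) + (-20.0988) = -114.4815
Denominator Σ(x_t−x̄)² = 240.8889
r_3 = -114.4815 / 240.8889 = -0.475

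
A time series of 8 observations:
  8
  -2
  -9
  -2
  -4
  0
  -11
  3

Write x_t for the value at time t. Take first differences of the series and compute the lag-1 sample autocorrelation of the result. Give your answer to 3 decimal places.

First differences Δx: -10, -7, 7, -2, 4, -11, 14
Mean of differences = -0.7143
Numerator Σ(Δx_t−Δx̄)(Δx_{t+1}−Δx̄) = -205.9388
Denominator Σ(Δx_t−Δx̄)² = 531.4286
r_1(Δx) = -205.9388 / 531.4286 = -0.388

-0.388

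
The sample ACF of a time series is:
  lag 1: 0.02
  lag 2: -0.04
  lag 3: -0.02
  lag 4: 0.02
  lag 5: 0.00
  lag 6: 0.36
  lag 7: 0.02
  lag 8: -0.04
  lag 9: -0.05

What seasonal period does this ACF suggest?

The largest autocorrelation is r_6 = 0.36; the remaining lags stay at or below 0.02.
The dominant spike at lag 6 indicates a seasonal period of 6.

6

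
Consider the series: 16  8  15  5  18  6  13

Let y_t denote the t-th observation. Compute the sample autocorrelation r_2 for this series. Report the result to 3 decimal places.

0.659

Mean ȳ = (16 + 8 + 15 + 5 + 18 + 6 + 13)/7 = 11.5714
Deviations from mean: 4.4286, -3.5714, 3.4286, -6.5714, 6.4286, -5.5714, 1.4286
Numerator Σ_{t=1}^{5}(y_t−ȳ)(y_{t+2}−ȳ) = 106.4898
Denominator Σ(y_t−ȳ)² = 161.7143
r_2 = 106.4898 / 161.7143 = 0.659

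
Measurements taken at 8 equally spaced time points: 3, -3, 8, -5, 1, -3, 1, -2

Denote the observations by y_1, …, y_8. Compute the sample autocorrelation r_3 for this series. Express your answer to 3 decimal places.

Mean ȳ = (3 − 3 + 8 − 5 + 1 − 3 + 1 − 2)/8 = 0.0000
Σ(y_t−ȳ)(y_{t+3}−ȳ) = (-15.0000) + (-3.0000) + (-24.0000) + (-5.0000) + (-2.0000) = -49.0000
Denominator Σ(y_t−ȳ)² = 122.0000
r_3 = -49.0000 / 122.0000 = -0.402

-0.402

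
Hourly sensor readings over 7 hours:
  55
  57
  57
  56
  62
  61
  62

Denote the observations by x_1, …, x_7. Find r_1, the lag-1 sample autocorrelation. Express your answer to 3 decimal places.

Mean x̄ = (55 + 57 + 57 + 56 + 62 + 61 + 62)/7 = 58.5714
Σ(x_t−x̄)(x_{t+1}−x̄) = (5.6122) + (2.4694) + (4.0408) + (-8.8163) + (8.3265) + (8.3265) = 19.9592
Denominator Σ(x_t−x̄)² = 53.7143
r_1 = 19.9592 / 53.7143 = 0.372

0.372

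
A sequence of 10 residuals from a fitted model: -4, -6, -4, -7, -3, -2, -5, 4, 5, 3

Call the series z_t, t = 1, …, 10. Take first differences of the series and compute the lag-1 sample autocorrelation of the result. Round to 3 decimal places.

-0.406

First differences Δz: -2, 2, -3, 4, 1, -3, 9, 1, -2
Mean of differences = 0.7778
Numerator Σ(Δz_t−Δz̄)(Δz_{t+1}−Δz̄) = -50.1605
Denominator Σ(Δz_t−Δz̄)² = 123.5556
r_1(Δz) = -50.1605 / 123.5556 = -0.406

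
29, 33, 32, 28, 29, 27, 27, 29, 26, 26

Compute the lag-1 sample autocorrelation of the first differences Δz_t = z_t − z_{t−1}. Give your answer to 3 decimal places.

-0.289

First differences Δz: 4, -1, -4, 1, -2, 0, 2, -3, 0
Mean of differences = -0.3333
Numerator Σ(Δz_t−Δz̄)(Δz_{t+1}−Δz̄) = -14.4444
Denominator Σ(Δz_t−Δz̄)² = 50.0000
r_1(Δz) = -14.4444 / 50.0000 = -0.289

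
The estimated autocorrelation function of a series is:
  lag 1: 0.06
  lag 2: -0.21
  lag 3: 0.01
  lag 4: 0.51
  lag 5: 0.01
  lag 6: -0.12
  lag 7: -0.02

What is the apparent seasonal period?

4

The largest autocorrelation is r_4 = 0.51; the remaining lags stay at or below 0.06.
The dominant spike at lag 4 indicates a seasonal period of 4.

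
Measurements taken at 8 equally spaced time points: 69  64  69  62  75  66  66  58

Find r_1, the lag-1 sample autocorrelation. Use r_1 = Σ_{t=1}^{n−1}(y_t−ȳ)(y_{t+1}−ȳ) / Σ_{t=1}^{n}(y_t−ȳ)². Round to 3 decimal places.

Mean ȳ = (69 + 64 + 69 + 62 + 75 + 66 + 66 + 58)/8 = 66.1250
Σ(y_t−ȳ)(y_{t+1}−ȳ) = (-6.1094) + (-6.1094) + (-11.8594) + (-36.6094) + (-1.1094) + (0.0156) + (1.0156) = -60.7656
Denominator Σ(y_t−ȳ)² = 182.8750
r_1 = -60.7656 / 182.8750 = -0.332

-0.332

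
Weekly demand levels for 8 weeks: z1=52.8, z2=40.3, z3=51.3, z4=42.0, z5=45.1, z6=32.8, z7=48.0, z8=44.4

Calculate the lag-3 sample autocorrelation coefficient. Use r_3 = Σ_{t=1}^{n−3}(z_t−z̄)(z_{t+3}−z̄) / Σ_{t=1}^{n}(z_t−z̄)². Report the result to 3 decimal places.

-0.387

Mean z̄ = (52.8 + 40.3 + 51.3 + 42.0 + 45.1 + 32.8 + 48.0 + 44.4)/8 = 44.5875
Numerator Σ_{t=1}^{5}(z_t−z̄)(z_{t+3}−z̄) = -111.4967
Denominator Σ(z_t−z̄)² = 288.4688
r_3 = -111.4967 / 288.4688 = -0.387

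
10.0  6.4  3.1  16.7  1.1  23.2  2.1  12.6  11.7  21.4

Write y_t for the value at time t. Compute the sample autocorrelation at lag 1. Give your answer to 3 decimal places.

Mean ȳ = (10.0 + 6.4 + 3.1 + 16.7 + 1.1 + 23.2 + 2.1 + 12.6 + 11.7 + 21.4)/10 = 10.8300
Numerator Σ_{t=1}^{9}(y_t−ȳ)(y_{t+1}−ȳ) = -297.6359
Denominator Σ(y_t−ȳ)² = 554.0410
r_1 = -297.6359 / 554.0410 = -0.537

-0.537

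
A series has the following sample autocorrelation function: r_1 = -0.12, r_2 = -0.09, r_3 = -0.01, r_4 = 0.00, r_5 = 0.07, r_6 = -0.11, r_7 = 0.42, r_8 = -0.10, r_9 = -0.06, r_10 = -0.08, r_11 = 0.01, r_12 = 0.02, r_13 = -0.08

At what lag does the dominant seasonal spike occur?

The largest autocorrelation is r_7 = 0.42; the remaining lags stay at or below 0.07.
The dominant spike at lag 7 indicates a seasonal period of 7.

7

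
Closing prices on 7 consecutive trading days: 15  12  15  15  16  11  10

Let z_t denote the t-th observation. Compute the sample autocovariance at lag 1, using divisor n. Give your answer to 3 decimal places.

0.586

Mean z̄ = (15 + 12 + 15 + 15 + 16 + 11 + 10)/7 = 13.4286
Deviations: 1.5714, -1.4286, 1.5714, 1.5714, 2.5714, -2.4286, -3.4286
Σ_{t=1}^{6}(z_t−z̄)(z_{t+1}−z̄) = 4.1020
γ_1 = 4.1020 / 7 = 0.586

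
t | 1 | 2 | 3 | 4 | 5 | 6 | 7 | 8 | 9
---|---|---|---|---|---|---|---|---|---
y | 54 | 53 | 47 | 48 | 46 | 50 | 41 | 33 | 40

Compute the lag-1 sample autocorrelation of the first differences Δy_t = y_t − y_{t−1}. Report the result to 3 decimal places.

-0.299

First differences Δy: -1, -6, 1, -2, 4, -9, -8, 7
Mean of differences = -1.7500
Numerator Σ(Δy_t−Δȳ)(Δy_{t+1}−Δȳ) = -68.0625
Denominator Σ(Δy_t−Δȳ)² = 227.5000
r_1(Δy) = -68.0625 / 227.5000 = -0.299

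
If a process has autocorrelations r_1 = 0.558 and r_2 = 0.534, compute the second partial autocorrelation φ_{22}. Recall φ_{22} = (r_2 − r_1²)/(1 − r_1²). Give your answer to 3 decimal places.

φ_{22} = (r_2 − r_1²) / (1 − r_1²)
r_1² = (0.558)² = 0.311364
Numerator = 0.534 − 0.3114 = 0.2226; denominator = 1 − 0.3114 = 0.6886
φ_{22} = 0.2226 / 0.6886 = 0.323

0.323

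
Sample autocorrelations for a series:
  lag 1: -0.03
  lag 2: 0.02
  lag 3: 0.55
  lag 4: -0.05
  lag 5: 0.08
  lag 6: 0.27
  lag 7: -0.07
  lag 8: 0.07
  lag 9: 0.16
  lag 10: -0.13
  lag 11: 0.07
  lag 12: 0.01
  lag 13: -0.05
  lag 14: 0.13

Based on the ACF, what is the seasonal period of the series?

The largest autocorrelation is r_3 = 0.55, with weaker echoes at lags 6 (0.27) and 9 (0.16); the remaining lags stay at or below 0.13.
The dominant spike at lag 3 indicates a seasonal period of 3.

3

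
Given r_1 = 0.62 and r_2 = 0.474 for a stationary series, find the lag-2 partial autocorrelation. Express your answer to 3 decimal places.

φ_{22} = (r_2 − r_1²) / (1 − r_1²)
r_1² = (0.62)² = 0.3844
Numerator = 0.474 − 0.3844 = 0.0896; denominator = 1 − 0.3844 = 0.6156
φ_{22} = 0.0896 / 0.6156 = 0.146

0.146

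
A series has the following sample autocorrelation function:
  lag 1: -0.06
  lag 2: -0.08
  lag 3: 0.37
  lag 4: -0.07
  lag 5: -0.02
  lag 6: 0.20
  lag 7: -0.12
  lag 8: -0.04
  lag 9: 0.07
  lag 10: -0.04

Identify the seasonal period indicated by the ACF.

The largest autocorrelation is r_3 = 0.37, with a weaker echo at lag 6 (0.20); the remaining lags stay at or below 0.07.
The dominant spike at lag 3 indicates a seasonal period of 3.

3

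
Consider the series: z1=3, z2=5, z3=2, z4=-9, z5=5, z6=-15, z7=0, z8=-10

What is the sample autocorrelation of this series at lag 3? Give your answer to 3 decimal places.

-0.256

Mean z̄ = (3 + 5 + 2 − 9 + 5 − 15 + 0 − 10)/8 = -2.3750
Deviations from mean: 5.3750, 7.3750, 4.3750, -6.6250, 7.3750, -12.6250, 2.3750, -7.6250
Σ(z_t−z̄)(z_{t+3}−z̄) = (-35.6094) + (54.3906) + (-55.2344) + (-15.7344) + (-56.2344) = -108.4219
Denominator Σ(z_t−z̄)² = 423.8750
r_3 = -108.4219 / 423.8750 = -0.256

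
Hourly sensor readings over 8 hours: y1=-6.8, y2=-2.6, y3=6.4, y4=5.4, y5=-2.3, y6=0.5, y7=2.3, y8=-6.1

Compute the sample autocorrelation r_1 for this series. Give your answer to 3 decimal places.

0.076

Mean ȳ = (-6.8 − 2.6 + 6.4 + 5.4 − 2.3 + 0.5 + 2.3 − 6.1)/8 = -0.4000
Σ(y_t−ȳ)(y_{t+1}−ȳ) = (14.0800) + (-14.9600) + (39.4400) + (-11.0200) + (-1.7100) + (2.4300) + (-15.3900) = 12.8700
Denominator Σ(y_t−ȳ)² = 169.8800
r_1 = 12.8700 / 169.8800 = 0.076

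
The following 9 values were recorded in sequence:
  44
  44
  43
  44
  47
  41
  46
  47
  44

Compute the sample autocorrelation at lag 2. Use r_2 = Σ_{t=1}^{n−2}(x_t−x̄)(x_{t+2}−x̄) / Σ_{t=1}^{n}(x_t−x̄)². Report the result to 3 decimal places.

-0.226

Mean x̄ = (44 + 44 + 43 + 44 + 47 + 41 + 46 + 47 + 44)/9 = 44.4444
Numerator Σ_{t=1}^{7}(x_t−x̄)(x_{t+2}−x̄) = -6.8395
Denominator Σ(x_t−x̄)² = 30.2222
r_2 = -6.8395 / 30.2222 = -0.226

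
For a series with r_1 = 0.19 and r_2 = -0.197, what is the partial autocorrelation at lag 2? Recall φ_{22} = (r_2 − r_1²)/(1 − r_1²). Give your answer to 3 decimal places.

φ_{22} = (r_2 − r_1²) / (1 − r_1²)
r_1² = (0.19)² = 0.0361
Numerator = -0.197 − 0.0361 = -0.2331; denominator = 1 − 0.0361 = 0.9639
φ_{22} = -0.2331 / 0.9639 = -0.242

-0.242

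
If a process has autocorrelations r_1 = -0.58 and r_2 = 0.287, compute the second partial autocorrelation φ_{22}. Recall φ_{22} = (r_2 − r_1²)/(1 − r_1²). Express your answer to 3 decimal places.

φ_{22} = (r_2 − r_1²) / (1 − r_1²)
r_1² = (-0.58)² = 0.3364
Numerator = 0.287 − 0.3364 = -0.0494; denominator = 1 − 0.3364 = 0.6636
φ_{22} = -0.0494 / 0.6636 = -0.074

-0.074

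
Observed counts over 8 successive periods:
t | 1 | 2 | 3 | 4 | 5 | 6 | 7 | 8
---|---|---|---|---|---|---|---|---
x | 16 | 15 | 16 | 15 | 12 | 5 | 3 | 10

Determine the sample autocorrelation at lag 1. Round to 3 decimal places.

0.625

Mean x̄ = (16 + 15 + 16 + 15 + 12 + 5 + 3 + 10)/8 = 11.5000
Deviations from mean: 4.5000, 3.5000, 4.5000, 3.5000, 0.5000, -6.5000, -8.5000, -1.5000
Σ(x_t−x̄)(x_{t+1}−x̄) = (15.7500) + (15.7500) + (15.7500) + (1.7500) + (-3.2500) + (55.2500) + (12.7500) = 113.7500
Denominator Σ(x_t−x̄)² = 182.0000
r_1 = 113.7500 / 182.0000 = 0.625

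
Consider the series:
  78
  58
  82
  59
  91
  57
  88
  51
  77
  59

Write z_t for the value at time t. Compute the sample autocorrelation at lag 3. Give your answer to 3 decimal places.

Mean z̄ = (78 + 58 + 82 + 59 + 91 + 57 + 88 + 51 + 77 + 59)/10 = 70.0000
Σ(z_t−z̄)(z_{t+3}−z̄) = (-88.0000) + (-252.0000) + (-156.0000) + (-198.0000) + (-399.0000) + (-91.0000) + (-198.0000) = -1382.0000
Denominator Σ(z_t−z̄)² = 1938.0000
r_3 = -1382.0000 / 1938.0000 = -0.713

-0.713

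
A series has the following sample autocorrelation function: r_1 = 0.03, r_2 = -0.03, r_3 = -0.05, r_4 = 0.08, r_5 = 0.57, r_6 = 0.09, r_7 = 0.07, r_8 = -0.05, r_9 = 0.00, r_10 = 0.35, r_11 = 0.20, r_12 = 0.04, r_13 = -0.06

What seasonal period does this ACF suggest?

The largest autocorrelation is r_5 = 0.57, with a weaker echo at lag 10 (0.35); the remaining lags stay at or below 0.20.
The dominant spike at lag 5 indicates a seasonal period of 5.

5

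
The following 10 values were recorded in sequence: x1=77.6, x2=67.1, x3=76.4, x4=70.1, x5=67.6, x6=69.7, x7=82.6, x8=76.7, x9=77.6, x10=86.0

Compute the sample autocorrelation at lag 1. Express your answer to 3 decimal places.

Mean x̄ = (77.6 + 67.1 + 76.4 + 70.1 + 67.6 + 69.7 + 82.6 + 76.7 + 77.6 + 86.0)/10 = 75.1400
Numerator Σ_{t=1}^{9}(x_t−x̄)(x_{t+1}−x̄) = 44.3684
Denominator Σ(x_t−x̄)² = 366.2040
r_1 = 44.3684 / 366.2040 = 0.121

0.121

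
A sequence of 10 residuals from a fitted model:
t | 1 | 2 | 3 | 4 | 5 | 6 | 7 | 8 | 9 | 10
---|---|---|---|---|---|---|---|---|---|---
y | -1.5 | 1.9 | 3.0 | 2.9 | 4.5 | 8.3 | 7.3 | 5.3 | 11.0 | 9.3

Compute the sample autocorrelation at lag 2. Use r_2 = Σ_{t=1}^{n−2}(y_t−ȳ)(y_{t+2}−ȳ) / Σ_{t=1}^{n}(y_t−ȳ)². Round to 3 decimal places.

Mean ȳ = (-1.5 + 1.9 + 3.0 + 2.9 + 4.5 + 8.3 + 7.3 + 5.3 + 11.0 + 9.3)/10 = 5.2000
Numerator Σ_{t=1}^{8}(y_t−ȳ)(y_{t+2}−ȳ) = 28.1700
Denominator Σ(y_t−ȳ)² = 130.8800
r_2 = 28.1700 / 130.8800 = 0.215

0.215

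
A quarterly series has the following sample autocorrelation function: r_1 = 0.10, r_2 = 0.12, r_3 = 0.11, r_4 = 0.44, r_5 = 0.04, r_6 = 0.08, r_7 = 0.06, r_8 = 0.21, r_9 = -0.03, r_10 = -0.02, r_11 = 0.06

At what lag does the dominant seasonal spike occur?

4

The largest autocorrelation is r_4 = 0.44, with a weaker echo at lag 8 (0.21); the remaining lags stay at or below 0.12.
The dominant spike at lag 4 indicates a seasonal period of 4.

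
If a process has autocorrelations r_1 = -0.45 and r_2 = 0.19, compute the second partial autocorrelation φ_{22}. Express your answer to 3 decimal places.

-0.016

φ_{22} = (r_2 − r_1²) / (1 − r_1²)
r_1² = (-0.45)² = 0.2025
Numerator = 0.19 − 0.2025 = -0.0125; denominator = 1 − 0.2025 = 0.7975
φ_{22} = -0.0125 / 0.7975 = -0.016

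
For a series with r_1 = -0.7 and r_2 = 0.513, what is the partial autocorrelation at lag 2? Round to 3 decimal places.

φ_{22} = (r_2 − r_1²) / (1 − r_1²)
r_1² = (-0.7)² = 0.49
Numerator = 0.513 − 0.4900 = 0.0230; denominator = 1 − 0.4900 = 0.5100
φ_{22} = 0.0230 / 0.5100 = 0.045

0.045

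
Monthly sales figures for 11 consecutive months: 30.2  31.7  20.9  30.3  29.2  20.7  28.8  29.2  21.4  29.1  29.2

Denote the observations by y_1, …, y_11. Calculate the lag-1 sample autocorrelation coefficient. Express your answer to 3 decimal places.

-0.387

Mean ȳ = (30.2 + 31.7 + 20.9 + 30.3 + 29.2 + 20.7 + 28.8 + 29.2 + 21.4 + 29.1 + 29.2)/11 = 27.3364
Numerator Σ_{t=1}^{10}(y_t−ȳ)(y_{t+1}−ȳ) = -66.7413
Denominator Σ(y_t−ȳ)² = 172.4055
r_1 = -66.7413 / 172.4055 = -0.387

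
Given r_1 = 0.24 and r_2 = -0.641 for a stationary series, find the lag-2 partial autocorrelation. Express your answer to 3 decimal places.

φ_{22} = (r_2 − r_1²) / (1 − r_1²)
r_1² = (0.24)² = 0.0576
Numerator = -0.641 − 0.0576 = -0.6986; denominator = 1 − 0.0576 = 0.9424
φ_{22} = -0.6986 / 0.9424 = -0.741

-0.741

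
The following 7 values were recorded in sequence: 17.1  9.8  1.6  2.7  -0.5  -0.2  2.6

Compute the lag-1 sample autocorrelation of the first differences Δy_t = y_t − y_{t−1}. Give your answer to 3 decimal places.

0.164

First differences Δy: -7.3, -8.2, 1.1, -3.2, 0.3, 2.8
Mean of differences = -2.4167
Numerator Σ(Δy_t−Δȳ)(Δy_{t+1}−Δȳ) = 17.1931
Denominator Σ(Δy_t−Δȳ)² = 104.8683
r_1(Δy) = 17.1931 / 104.8683 = 0.164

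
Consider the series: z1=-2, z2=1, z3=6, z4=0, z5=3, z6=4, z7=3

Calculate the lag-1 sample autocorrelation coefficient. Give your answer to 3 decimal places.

-0.154

Mean z̄ = (-2 + 1 + 6 + 0 + 3 + 4 + 3)/7 = 2.1429
Deviations from mean: -4.1429, -1.1429, 3.8571, -2.1429, 0.8571, 1.8571, 0.8571
Numerator Σ_{t=1}^{6}(z_t−z̄)(z_{t+1}−z̄) = -6.5918
Denominator Σ(z_t−z̄)² = 42.8571
r_1 = -6.5918 / 42.8571 = -0.154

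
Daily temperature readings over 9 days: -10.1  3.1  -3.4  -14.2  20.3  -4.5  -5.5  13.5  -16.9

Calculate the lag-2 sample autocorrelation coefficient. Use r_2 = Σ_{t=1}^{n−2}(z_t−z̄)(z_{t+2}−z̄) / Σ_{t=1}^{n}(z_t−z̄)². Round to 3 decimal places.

-0.095

Mean z̄ = (-10.1 + 3.1 − 3.4 − 14.2 + 20.3 − 4.5 − 5.5 + 13.5 − 16.9)/9 = -1.9667
Σ(z_t−z̄)(z_{t+2}−z̄) = (11.6578) + (-61.9822) + (-31.9156) + (30.9911) + (-78.6756) + (-39.1822) + (52.7644) = -116.3422
Denominator Σ(z_t−z̄)² = 1220.4600
r_2 = -116.3422 / 1220.4600 = -0.095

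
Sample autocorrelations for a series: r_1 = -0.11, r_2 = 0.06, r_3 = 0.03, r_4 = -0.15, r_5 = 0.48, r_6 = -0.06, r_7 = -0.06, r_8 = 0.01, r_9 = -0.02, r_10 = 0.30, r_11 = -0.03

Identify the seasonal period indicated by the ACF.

5

The largest autocorrelation is r_5 = 0.48, with a weaker echo at lag 10 (0.30); the remaining lags stay at or below 0.06.
The dominant spike at lag 5 indicates a seasonal period of 5.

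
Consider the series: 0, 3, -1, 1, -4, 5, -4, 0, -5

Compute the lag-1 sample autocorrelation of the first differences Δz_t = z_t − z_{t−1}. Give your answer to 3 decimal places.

First differences Δz: 3, -4, 2, -5, 9, -9, 4, -5
Mean of differences = -0.6250
Numerator Σ(Δz_t−Δz̄)(Δz_{t+1}−Δz̄) = -214.2656
Denominator Σ(Δz_t−Δz̄)² = 253.8750
r_1(Δz) = -214.2656 / 253.8750 = -0.844

-0.844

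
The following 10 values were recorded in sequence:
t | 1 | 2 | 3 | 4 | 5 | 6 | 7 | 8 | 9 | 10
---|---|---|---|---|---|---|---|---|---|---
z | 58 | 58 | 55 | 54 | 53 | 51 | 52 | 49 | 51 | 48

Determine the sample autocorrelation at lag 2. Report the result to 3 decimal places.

Mean z̄ = (58 + 58 + 55 + 54 + 53 + 51 + 52 + 49 + 51 + 48)/10 = 52.9000
Numerator Σ_{t=1}^{8}(z_t−z̄)(z_{t+2}−z̄) = 42.5800
Denominator Σ(z_t−z̄)² = 104.9000
r_2 = 42.5800 / 104.9000 = 0.406

0.406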